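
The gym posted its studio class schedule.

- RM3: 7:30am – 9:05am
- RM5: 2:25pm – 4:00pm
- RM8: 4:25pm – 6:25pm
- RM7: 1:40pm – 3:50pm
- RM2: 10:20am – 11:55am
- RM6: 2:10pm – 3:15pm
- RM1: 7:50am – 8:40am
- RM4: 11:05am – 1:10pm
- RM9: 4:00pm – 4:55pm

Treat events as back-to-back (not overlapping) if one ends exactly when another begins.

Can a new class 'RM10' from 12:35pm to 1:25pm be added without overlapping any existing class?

RM3: ends 9:05am at or before RM10 starts 12:35pm → clear.
RM1: ends 8:40am at or before RM10 starts 12:35pm → clear.
RM2: ends 11:55am at or before RM10 starts 12:35pm → clear.
RM4: starts 11:05am before RM10 ends 1:25pm, and ends 1:10pm after RM10 starts 12:35pm → overlap.
RM7: starts 1:40pm at or after RM10 ends 1:25pm → clear.
RM6: starts 2:10pm at or after RM10 ends 1:25pm → clear.
RM5: starts 2:25pm at or after RM10 ends 1:25pm → clear.
RM9: starts 4:00pm at or after RM10 ends 1:25pm → clear.
RM8: starts 4:25pm at or after RM10 ends 1:25pm → clear.
RM10 overlaps RM4.

No — it overlaps RM4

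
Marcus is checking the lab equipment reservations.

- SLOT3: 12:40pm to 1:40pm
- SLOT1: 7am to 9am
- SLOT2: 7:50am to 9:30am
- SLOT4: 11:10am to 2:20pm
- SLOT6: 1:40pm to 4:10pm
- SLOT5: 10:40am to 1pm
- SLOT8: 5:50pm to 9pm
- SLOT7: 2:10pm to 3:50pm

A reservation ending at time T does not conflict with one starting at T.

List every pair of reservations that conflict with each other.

Sorted by start: SLOT1, SLOT2, SLOT5, SLOT4, SLOT3, SLOT6, SLOT7, SLOT8.
SLOT2 starts before SLOT1 ends → SLOT1 and SLOT2 overlap.
SLOT5 starts after SLOT1 ends, so SLOT1 has no further overlaps.
SLOT5 starts after SLOT2 ends, so SLOT2 has no further overlaps.
SLOT4 starts before SLOT5 ends → SLOT5 and SLOT4 overlap.
SLOT3 starts before SLOT5 ends → SLOT5 and SLOT3 overlap.
SLOT6 starts after SLOT5 ends, so SLOT5 has no further overlaps.
SLOT3 starts before SLOT4 ends → SLOT4 and SLOT3 overlap.
SLOT6 starts before SLOT4 ends → SLOT4 and SLOT6 overlap.
SLOT7 starts before SLOT4 ends → SLOT4 and SLOT7 overlap.
SLOT8 starts after SLOT4 ends.
SLOT6 starts exactly when SLOT3 ends (back-to-back, no overlap), so SLOT3 has no further overlaps.
SLOT7 starts before SLOT6 ends → SLOT6 and SLOT7 overlap.
SLOT8 starts after SLOT6 ends.
SLOT8 starts after SLOT7 ends.

SLOT1 & SLOT2, SLOT3 & SLOT4, SLOT3 & SLOT5, SLOT4 & SLOT5, SLOT4 & SLOT6, SLOT4 & SLOT7, SLOT6 & SLOT7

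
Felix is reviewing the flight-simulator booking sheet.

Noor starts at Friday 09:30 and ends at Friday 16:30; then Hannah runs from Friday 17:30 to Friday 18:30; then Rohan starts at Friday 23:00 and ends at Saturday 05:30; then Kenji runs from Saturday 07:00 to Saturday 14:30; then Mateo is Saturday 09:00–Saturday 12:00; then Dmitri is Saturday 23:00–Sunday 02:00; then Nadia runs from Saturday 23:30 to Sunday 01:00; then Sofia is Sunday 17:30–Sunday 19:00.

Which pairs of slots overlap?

Check each pair: they overlap iff neither finishes before the other starts.
Sorted by start: Noor, Hannah, Rohan, Kenji, Mateo, Dmitri, Nadia, Sofia.
Hannah starts after Noor ends — done with Noor.
Rohan starts after Hannah ends — done with Hannah.
Kenji starts after Rohan ends — done with Rohan.
Mateo starts before Kenji ends → Kenji and Mateo overlap.
Dmitri starts after Kenji ends — done with Kenji.
Dmitri starts after Mateo ends — done with Mateo.
Nadia starts before Dmitri ends → Dmitri and Nadia overlap.
Sofia starts after Dmitri ends.
Sofia starts after Nadia ends.

Dmitri & Nadia, Kenji & Mateo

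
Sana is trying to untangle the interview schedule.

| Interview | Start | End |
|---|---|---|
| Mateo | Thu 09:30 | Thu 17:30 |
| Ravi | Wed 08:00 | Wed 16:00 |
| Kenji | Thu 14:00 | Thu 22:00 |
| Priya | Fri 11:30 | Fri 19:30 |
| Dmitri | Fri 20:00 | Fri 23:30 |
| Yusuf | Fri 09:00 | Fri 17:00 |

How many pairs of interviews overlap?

2

Two intervals overlap when each starts before the other ends.
Sorted by start: Ravi, Mateo, Kenji, Yusuf, Priya, Dmitri.
Mateo starts after Ravi ends, so Ravi has no further overlaps.
Kenji starts before Mateo ends → Mateo and Kenji overlap.
Yusuf starts after Mateo ends, so Mateo has no further overlaps.
Yusuf starts after Kenji ends, so Kenji has no further overlaps.
Priya starts before Yusuf ends → Yusuf and Priya overlap.
Dmitri starts after Yusuf ends.
Dmitri starts after Priya ends.
Overlapping pairs: Kenji & Mateo, Priya & Yusuf — 2 in total.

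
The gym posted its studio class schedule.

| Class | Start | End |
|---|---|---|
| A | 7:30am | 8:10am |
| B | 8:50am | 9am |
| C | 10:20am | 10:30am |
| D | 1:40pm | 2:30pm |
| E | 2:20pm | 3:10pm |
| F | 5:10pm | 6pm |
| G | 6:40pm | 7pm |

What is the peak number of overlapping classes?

2

Sweep the timeline, counting +1 at each start and −1 at each end (ends before starts at a tie):
7:30am start A → 1
8:10am end A → 0
8:50am start B → 1
9am end B → 0
10:20am start C → 1
10:30am end C → 0
1:40pm start D → 1
2:20pm start E → 2
2:30pm end D → 1
3:10pm end E → 0
5:10pm start F → 1
6pm end F → 0
6:40pm start G → 1
7pm end G → 0
Peak is 2, at 2:20pm (D, E).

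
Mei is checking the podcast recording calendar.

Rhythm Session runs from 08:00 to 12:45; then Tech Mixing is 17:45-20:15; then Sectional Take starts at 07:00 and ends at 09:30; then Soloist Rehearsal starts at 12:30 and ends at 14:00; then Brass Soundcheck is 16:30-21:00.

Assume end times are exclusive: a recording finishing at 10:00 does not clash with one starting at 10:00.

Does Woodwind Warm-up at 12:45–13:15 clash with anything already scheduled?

Yes — it overlaps Soloist Rehearsal

Sectional Take: ends 09:30 at or before Woodwind Warm-up starts 12:45 → clear.
Rhythm Session: ends 12:45 at or before Woodwind Warm-up starts 12:45 → clear.
Soloist Rehearsal: starts 12:30 before Woodwind Warm-up ends 13:15, and ends 14:00 after Woodwind Warm-up starts 12:45 → overlap.
Brass Soundcheck: starts 16:30 at or after Woodwind Warm-up ends 13:15 → clear.
Tech Mixing: starts 17:45 at or after Woodwind Warm-up ends 13:15 → clear.
Woodwind Warm-up overlaps Soloist Rehearsal.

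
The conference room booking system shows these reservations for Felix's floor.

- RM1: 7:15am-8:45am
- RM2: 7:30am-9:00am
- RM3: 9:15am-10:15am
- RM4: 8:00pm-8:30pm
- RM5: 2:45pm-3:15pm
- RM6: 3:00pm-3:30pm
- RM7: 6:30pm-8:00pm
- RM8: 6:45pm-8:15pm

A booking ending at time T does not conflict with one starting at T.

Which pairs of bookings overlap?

Sorted by start: RM1, RM2, RM3, RM5, RM6, RM7, RM8, RM4.
RM2 starts before RM1 ends → RM1 and RM2 overlap.
RM3 starts after RM1 ends — done with RM1.
RM3 starts after RM2 ends — done with RM2.
RM5 starts after RM3 ends — done with RM3.
RM6 starts before RM5 ends → RM5 and RM6 overlap.
RM7 starts after RM5 ends — done with RM5.
RM7 starts after RM6 ends — done with RM6.
RM8 starts before RM7 ends → RM7 and RM8 overlap.
RM4 starts exactly when RM7 ends (back-to-back, no overlap).
RM4 starts before RM8 ends → RM8 and RM4 overlap.

RM1 & RM2, RM4 & RM8, RM5 & RM6, RM7 & RM8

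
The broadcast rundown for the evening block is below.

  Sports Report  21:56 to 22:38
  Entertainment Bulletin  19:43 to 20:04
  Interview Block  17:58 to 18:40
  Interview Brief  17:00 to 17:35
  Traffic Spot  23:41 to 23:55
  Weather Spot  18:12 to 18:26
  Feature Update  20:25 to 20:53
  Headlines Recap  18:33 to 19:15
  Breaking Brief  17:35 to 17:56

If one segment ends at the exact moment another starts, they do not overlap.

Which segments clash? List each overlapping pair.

Headlines Recap & Interview Block, Interview Block & Weather Spot

Sorted by start: Interview Brief, Breaking Brief, Interview Block, Weather Spot, Headlines Recap, Entertainment Bulletin, Feature Update, Sports Report, Traffic Spot.
Breaking Brief starts exactly when Interview Brief ends (back-to-back, no overlap), so nothing later overlaps Interview Brief either.
Interview Block starts after Breaking Brief ends, so nothing later overlaps Breaking Brief either.
Weather Spot starts before Interview Block ends → Interview Block and Weather Spot overlap.
Headlines Recap starts before Interview Block ends → Interview Block and Headlines Recap overlap.
Entertainment Bulletin starts after Interview Block ends, so nothing later overlaps Interview Block either.
Headlines Recap starts after Weather Spot ends, so nothing later overlaps Weather Spot either.
Entertainment Bulletin starts after Headlines Recap ends, so nothing later overlaps Headlines Recap either.
Feature Update starts after Entertainment Bulletin ends, so nothing later overlaps Entertainment Bulletin either.
Sports Report starts after Feature Update ends, so nothing later overlaps Feature Update either.
Traffic Spot starts after Sports Report ends.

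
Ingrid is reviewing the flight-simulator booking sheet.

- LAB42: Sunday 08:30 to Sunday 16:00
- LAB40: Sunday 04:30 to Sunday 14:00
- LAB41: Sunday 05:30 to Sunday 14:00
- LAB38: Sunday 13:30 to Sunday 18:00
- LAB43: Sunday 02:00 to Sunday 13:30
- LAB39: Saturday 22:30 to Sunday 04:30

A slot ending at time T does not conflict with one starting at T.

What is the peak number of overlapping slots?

Sweep the timeline, counting +1 at each start and −1 at each end (ends before starts at a tie):
Saturday 22:30 start LAB39 → 1
Sunday 02:00 start LAB43 → 2
Sunday 04:30 end LAB39 → 1
Sunday 04:30 start LAB40 → 2
Sunday 05:30 start LAB41 → 3
Sunday 08:30 start LAB42 → 4
Sunday 13:30 end LAB43 → 3
Sunday 13:30 start LAB38 → 4
Sunday 14:00 end LAB40 → 3
Sunday 14:00 end LAB41 → 2
Sunday 16:00 end LAB42 → 1
Sunday 18:00 end LAB38 → 0
Peak is 4, at Sunday 08:30 (LAB40, LAB41, LAB42, LAB43).

4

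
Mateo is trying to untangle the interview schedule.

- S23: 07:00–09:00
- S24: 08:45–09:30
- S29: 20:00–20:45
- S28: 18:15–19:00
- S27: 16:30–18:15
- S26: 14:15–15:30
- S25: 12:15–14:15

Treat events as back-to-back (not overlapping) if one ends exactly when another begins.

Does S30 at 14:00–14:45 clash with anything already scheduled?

S23: ends 09:00 at or before S30 starts 14:00 → clear.
S24: ends 09:30 at or before S30 starts 14:00 → clear.
S25: starts 12:15 before S30 ends 14:45, and ends 14:15 after S30 starts 14:00 → overlap.
S26: starts 14:15 before S30 ends 14:45, and ends 15:30 after S30 starts 14:00 → overlap.
S27: starts 16:30 at or after S30 ends 14:45 → clear.
S28: starts 18:15 at or after S30 ends 14:45 → clear.
S29: starts 20:00 at or after S30 ends 14:45 → clear.
S30 overlaps S25, S26.

Yes — it overlaps S25, S26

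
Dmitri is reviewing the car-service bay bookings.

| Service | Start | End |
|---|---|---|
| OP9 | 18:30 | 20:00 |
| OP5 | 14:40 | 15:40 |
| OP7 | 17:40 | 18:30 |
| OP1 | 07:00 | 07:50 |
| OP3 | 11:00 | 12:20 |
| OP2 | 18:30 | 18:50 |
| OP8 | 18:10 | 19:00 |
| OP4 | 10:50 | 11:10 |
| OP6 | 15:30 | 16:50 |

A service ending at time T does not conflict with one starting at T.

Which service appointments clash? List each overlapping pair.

OP2 & OP8, OP2 & OP9, OP3 & OP4, OP5 & OP6, OP7 & OP8, OP8 & OP9

Sorted by start: OP1, OP4, OP3, OP5, OP6, OP7, OP8, OP2, OP9.
OP4 starts after OP1 ends, so nothing later overlaps OP1 either.
OP3 starts before OP4 ends → OP4 and OP3 overlap.
OP5 starts after OP4 ends, so nothing later overlaps OP4 either.
OP5 starts after OP3 ends, so nothing later overlaps OP3 either.
OP6 starts before OP5 ends → OP5 and OP6 overlap.
OP7 starts after OP5 ends, so nothing later overlaps OP5 either.
OP7 starts after OP6 ends, so nothing later overlaps OP6 either.
OP8 starts before OP7 ends → OP7 and OP8 overlap.
OP2 starts exactly when OP7 ends (back-to-back, no overlap), so nothing later overlaps OP7 either.
OP2 starts before OP8 ends → OP8 and OP2 overlap.
OP9 starts before OP8 ends → OP8 and OP9 overlap.
OP9 starts before OP2 ends → OP2 and OP9 overlap.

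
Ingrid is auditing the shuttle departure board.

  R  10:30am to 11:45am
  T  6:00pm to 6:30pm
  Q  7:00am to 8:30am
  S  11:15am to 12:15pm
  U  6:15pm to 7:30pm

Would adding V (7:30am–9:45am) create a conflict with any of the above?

Q: starts 7:00am before V ends 9:45am, and ends 8:30am after V starts 7:30am → overlap.
R: starts 10:30am at or after V ends 9:45am → clear.
S: starts 11:15am at or after V ends 9:45am → clear.
T: starts 6:00pm at or after V ends 9:45am → clear.
U: starts 6:15pm at or after V ends 9:45am → clear.
V overlaps Q.

Yes — it overlaps Q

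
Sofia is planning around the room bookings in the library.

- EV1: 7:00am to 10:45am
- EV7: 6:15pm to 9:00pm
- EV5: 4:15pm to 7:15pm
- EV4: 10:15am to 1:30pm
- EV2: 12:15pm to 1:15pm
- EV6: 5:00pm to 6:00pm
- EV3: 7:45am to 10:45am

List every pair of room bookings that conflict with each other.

EV1 & EV3, EV1 & EV4, EV2 & EV4, EV3 & EV4, EV5 & EV6, EV5 & EV7

Sorted by start: EV1, EV3, EV4, EV2, EV5, EV6, EV7.
EV3 starts before EV1 ends → EV1 and EV3 overlap.
EV4 starts before EV1 ends → EV1 and EV4 overlap.
EV2 starts after EV1 ends; EV1 is clear from here.
EV4 starts before EV3 ends → EV3 and EV4 overlap.
EV2 starts after EV3 ends; EV3 is clear from here.
EV2 starts before EV4 ends → EV4 and EV2 overlap.
EV5 starts after EV4 ends; EV4 is clear from here.
EV5 starts after EV2 ends; EV2 is clear from here.
EV6 starts before EV5 ends → EV5 and EV6 overlap.
EV7 starts before EV5 ends → EV5 and EV7 overlap.
EV7 starts after EV6 ends.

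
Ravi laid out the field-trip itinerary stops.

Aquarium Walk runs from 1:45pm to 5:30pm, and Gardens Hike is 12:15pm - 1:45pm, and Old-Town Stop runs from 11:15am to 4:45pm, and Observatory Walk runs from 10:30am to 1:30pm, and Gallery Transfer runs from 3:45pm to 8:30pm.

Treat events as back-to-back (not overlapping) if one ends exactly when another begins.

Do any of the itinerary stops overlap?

Yes

Check each pair: they overlap iff neither finishes before the other starts.
Sorted by start: Observatory Walk, Old-Town Stop, Gardens Hike, Aquarium Walk, Gallery Transfer.
Old-Town Stop starts before Observatory Walk ends → Observatory Walk and Old-Town Stop overlap.
That's a conflict, so the schedule is not conflict-free.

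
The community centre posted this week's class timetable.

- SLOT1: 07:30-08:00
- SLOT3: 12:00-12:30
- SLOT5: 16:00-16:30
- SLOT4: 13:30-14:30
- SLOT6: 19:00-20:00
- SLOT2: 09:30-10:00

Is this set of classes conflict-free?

Sorted by start: SLOT1, SLOT2, SLOT3, SLOT4, SLOT5, SLOT6.
SLOT2 starts after SLOT1 ends, so SLOT1 has no further overlaps.
SLOT3 starts after SLOT2 ends, so SLOT2 has no further overlaps.
SLOT4 starts after SLOT3 ends, so SLOT3 has no further overlaps.
SLOT5 starts after SLOT4 ends, so SLOT4 has no further overlaps.
SLOT6 starts after SLOT5 ends.
Every pair is clear; the schedule has no overlaps.

Yes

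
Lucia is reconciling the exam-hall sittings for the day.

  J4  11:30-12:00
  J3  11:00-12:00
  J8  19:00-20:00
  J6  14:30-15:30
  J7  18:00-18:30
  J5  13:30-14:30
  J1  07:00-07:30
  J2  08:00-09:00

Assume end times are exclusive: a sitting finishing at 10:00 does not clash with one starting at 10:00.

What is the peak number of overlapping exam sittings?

Walk through starts and ends in time order (an end at T is processed before a start at T):
07:00 start J1 → 1
07:30 end J1 → 0
08:00 start J2 → 1
09:00 end J2 → 0
11:00 start J3 → 1
11:30 start J4 → 2
12:00 end J3 → 1
12:00 end J4 → 0
13:30 start J5 → 1
14:30 end J5 → 0
14:30 start J6 → 1
15:30 end J6 → 0
18:00 start J7 → 1
18:30 end J7 → 0
19:00 start J8 → 1
20:00 end J8 → 0
Peak is 2, at 11:30 (J3, J4).

2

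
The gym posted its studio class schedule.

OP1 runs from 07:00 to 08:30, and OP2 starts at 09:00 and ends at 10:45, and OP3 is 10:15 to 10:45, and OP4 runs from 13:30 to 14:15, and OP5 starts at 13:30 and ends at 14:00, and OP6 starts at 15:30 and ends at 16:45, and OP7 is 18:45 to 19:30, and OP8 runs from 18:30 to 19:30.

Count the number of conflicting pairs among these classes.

3

Check each pair: they overlap iff neither finishes before the other starts.
Sorted by start: OP1, OP2, OP3, OP4, OP5, OP6, OP8, OP7.
OP2 starts after OP1 ends, so nothing later overlaps OP1 either.
OP3 starts before OP2 ends → OP2 and OP3 overlap.
OP4 starts after OP2 ends, so nothing later overlaps OP2 either.
OP4 starts after OP3 ends, so nothing later overlaps OP3 either.
OP5 starts before OP4 ends → OP4 and OP5 overlap.
OP6 starts after OP4 ends, so nothing later overlaps OP4 either.
OP6 starts after OP5 ends, so nothing later overlaps OP5 either.
OP8 starts after OP6 ends, so nothing later overlaps OP6 either.
OP7 starts before OP8 ends → OP8 and OP7 overlap.
Overlapping pairs: OP2 & OP3, OP4 & OP5, OP7 & OP8 — 3 in total.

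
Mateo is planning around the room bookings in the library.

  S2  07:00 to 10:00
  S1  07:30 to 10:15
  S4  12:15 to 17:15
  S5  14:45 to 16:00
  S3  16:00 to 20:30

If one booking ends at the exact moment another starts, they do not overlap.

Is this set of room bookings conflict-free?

No

Sorted by start: S2, S1, S4, S5, S3.
S1 starts before S2 ends → S2 and S1 overlap.
That's a conflict, so the schedule is not conflict-free.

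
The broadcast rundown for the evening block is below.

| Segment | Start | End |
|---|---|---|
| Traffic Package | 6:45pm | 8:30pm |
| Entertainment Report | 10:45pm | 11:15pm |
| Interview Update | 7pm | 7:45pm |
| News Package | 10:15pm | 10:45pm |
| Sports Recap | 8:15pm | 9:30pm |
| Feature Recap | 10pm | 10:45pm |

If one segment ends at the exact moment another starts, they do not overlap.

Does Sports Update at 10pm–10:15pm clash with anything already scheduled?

Traffic Package: ends 8:30pm at or before Sports Update starts 10pm → clear.
Interview Update: ends 7:45pm at or before Sports Update starts 10pm → clear.
Sports Recap: ends 9:30pm at or before Sports Update starts 10pm → clear.
Feature Recap: starts 10pm before Sports Update ends 10:15pm, and ends 10:45pm after Sports Update starts 10pm → overlap.
News Package: starts 10:15pm at or after Sports Update ends 10:15pm → clear.
Entertainment Report: starts 10:45pm at or after Sports Update ends 10:15pm → clear.
Sports Update overlaps Feature Recap.

Yes — it overlaps Feature Recap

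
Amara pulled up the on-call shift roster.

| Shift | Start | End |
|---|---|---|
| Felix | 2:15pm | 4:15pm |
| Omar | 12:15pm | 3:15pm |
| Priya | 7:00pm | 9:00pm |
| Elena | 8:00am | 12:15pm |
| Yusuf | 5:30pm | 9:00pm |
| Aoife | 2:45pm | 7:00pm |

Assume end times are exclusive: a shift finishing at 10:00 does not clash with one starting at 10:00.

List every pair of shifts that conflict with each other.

Check each pair: they overlap iff neither finishes before the other starts.
Sorted by start: Elena, Omar, Felix, Aoife, Yusuf, Priya.
Omar starts exactly when Elena ends (back-to-back, no overlap), so nothing later overlaps Elena either.
Felix starts before Omar ends → Omar and Felix overlap.
Aoife starts before Omar ends → Omar and Aoife overlap.
Yusuf starts after Omar ends, so nothing later overlaps Omar either.
Aoife starts before Felix ends → Felix and Aoife overlap.
Yusuf starts after Felix ends, so nothing later overlaps Felix either.
Yusuf starts before Aoife ends → Aoife and Yusuf overlap.
Priya starts exactly when Aoife ends (back-to-back, no overlap).
Priya starts before Yusuf ends → Yusuf and Priya overlap.

Aoife & Felix, Aoife & Omar, Aoife & Yusuf, Felix & Omar, Priya & Yusuf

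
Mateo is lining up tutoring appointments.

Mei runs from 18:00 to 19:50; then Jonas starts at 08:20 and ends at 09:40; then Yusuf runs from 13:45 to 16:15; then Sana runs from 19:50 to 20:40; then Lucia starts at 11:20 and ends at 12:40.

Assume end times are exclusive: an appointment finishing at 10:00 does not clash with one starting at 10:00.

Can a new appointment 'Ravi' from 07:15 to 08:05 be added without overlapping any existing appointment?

Yes — the slot is free

Jonas: starts 08:20 at or after Ravi ends 08:05 → clear.
Lucia: starts 11:20 at or after Ravi ends 08:05 → clear.
Yusuf: starts 13:45 at or after Ravi ends 08:05 → clear.
Mei: starts 18:00 at or after Ravi ends 08:05 → clear.
Sana: starts 19:50 at or after Ravi ends 08:05 → clear.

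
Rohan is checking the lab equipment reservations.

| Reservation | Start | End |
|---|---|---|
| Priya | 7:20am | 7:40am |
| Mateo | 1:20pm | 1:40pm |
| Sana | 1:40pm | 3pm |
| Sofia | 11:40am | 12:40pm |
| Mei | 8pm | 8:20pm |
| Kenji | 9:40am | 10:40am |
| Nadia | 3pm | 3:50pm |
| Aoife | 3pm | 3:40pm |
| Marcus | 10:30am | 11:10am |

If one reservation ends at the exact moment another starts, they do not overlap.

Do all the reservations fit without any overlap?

Two intervals overlap when each starts before the other ends.
Sorted by start: Priya, Kenji, Marcus, Sofia, Mateo, Sana, Aoife, Nadia, Mei.
Kenji starts after Priya ends, so nothing later overlaps Priya either.
Marcus starts before Kenji ends → Kenji and Marcus overlap.
That's a conflict, so the schedule is not conflict-free.

No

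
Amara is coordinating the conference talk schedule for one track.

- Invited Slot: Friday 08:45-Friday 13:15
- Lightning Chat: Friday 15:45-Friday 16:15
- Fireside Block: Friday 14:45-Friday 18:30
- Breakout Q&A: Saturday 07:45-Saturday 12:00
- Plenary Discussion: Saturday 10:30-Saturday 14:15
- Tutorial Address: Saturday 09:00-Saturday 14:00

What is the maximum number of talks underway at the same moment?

Sort all start/end points and keep a running count:
Friday 08:45 start Invited Slot → 1
Friday 13:15 end Invited Slot → 0
Friday 14:45 start Fireside Block → 1
Friday 15:45 start Lightning Chat → 2
Friday 16:15 end Lightning Chat → 1
Friday 18:30 end Fireside Block → 0
Saturday 07:45 start Breakout Q&A → 1
Saturday 09:00 start Tutorial Address → 2
Saturday 10:30 start Plenary Discussion → 3
Saturday 12:00 end Breakout Q&A → 2
Saturday 14:00 end Tutorial Address → 1
Saturday 14:15 end Plenary Discussion → 0
Peak is 3, at Saturday 10:30 (Breakout Q&A, Plenary Discussion, Tutorial Address).

3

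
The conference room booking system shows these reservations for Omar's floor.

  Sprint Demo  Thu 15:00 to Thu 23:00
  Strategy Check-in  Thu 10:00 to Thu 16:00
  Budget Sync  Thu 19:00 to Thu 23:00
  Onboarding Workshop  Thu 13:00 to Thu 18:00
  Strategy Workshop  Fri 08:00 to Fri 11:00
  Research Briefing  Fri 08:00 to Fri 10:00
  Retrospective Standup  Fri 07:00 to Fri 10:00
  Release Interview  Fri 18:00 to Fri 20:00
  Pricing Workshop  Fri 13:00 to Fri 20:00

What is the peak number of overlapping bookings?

Sort all start/end points and keep a running count:
Thu 10:00 start Strategy Check-in → 1
Thu 13:00 start Onboarding Workshop → 2
Thu 15:00 start Sprint Demo → 3
Thu 16:00 end Strategy Check-in → 2
Thu 18:00 end Onboarding Workshop → 1
Thu 19:00 start Budget Sync → 2
Thu 23:00 end Budget Sync → 1
Thu 23:00 end Sprint Demo → 0
Fri 07:00 start Retrospective Standup → 1
Fri 08:00 start Research Briefing → 2
Fri 08:00 start Strategy Workshop → 3
Fri 10:00 end Research Briefing → 2
Fri 10:00 end Retrospective Standup → 1
Fri 11:00 end Strategy Workshop → 0
Fri 13:00 start Pricing Workshop → 1
Fri 18:00 start Release Interview → 2
Fri 20:00 end Pricing Workshop → 1
Fri 20:00 end Release Interview → 0
Peak is 3, at Thu 15:00 (Onboarding Workshop, Sprint Demo, Strategy Check-in).

3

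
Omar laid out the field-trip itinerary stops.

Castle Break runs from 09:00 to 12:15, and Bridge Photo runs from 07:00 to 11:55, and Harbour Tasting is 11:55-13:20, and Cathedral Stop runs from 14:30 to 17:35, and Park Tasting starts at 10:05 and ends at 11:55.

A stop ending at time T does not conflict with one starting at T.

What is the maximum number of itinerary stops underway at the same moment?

3

Sort all start/end points and keep a running count:
07:00 start Bridge Photo → 1
09:00 start Castle Break → 2
10:05 start Park Tasting → 3
11:55 end Bridge Photo → 2
11:55 end Park Tasting → 1
11:55 start Harbour Tasting → 2
12:15 end Castle Break → 1
13:20 end Harbour Tasting → 0
14:30 start Cathedral Stop → 1
17:35 end Cathedral Stop → 0
Peak is 3, at 10:05 (Bridge Photo, Castle Break, Park Tasting).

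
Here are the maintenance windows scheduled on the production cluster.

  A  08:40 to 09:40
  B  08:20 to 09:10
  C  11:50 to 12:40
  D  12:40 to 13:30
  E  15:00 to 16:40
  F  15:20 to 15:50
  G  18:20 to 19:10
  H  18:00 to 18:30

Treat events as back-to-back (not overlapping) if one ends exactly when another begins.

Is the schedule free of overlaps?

No

Check each pair: they overlap iff neither finishes before the other starts.
Sorted by start: B, A, C, D, E, F, H, G.
A starts before B ends → B and A overlap.
That's a conflict, so the schedule is not conflict-free.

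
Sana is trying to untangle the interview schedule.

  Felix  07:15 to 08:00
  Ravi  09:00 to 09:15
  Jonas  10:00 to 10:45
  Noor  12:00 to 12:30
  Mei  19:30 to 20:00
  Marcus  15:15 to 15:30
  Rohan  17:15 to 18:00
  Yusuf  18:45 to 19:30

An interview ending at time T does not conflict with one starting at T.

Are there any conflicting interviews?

Check each pair: they overlap iff neither finishes before the other starts.
Sorted by start: Felix, Ravi, Jonas, Noor, Marcus, Rohan, Yusuf, Mei.
Ravi starts after Felix ends, so Felix has no further overlaps.
Jonas starts after Ravi ends, so Ravi has no further overlaps.
Noor starts after Jonas ends, so Jonas has no further overlaps.
Marcus starts after Noor ends, so Noor has no further overlaps.
Rohan starts after Marcus ends, so Marcus has no further overlaps.
Yusuf starts after Rohan ends, so Rohan has no further overlaps.
Mei starts exactly when Yusuf ends (back-to-back, no overlap).
Every pair is clear; the schedule has no overlaps.

No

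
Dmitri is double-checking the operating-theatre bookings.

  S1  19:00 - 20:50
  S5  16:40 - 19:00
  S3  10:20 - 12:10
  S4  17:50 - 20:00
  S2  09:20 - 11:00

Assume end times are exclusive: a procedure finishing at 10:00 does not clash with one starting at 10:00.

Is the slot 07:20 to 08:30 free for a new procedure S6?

Yes — the slot is free

S2: starts 09:20 at or after S6 ends 08:30 → clear.
S3: starts 10:20 at or after S6 ends 08:30 → clear.
S5: starts 16:40 at or after S6 ends 08:30 → clear.
S4: starts 17:50 at or after S6 ends 08:30 → clear.
S1: starts 19:00 at or after S6 ends 08:30 → clear.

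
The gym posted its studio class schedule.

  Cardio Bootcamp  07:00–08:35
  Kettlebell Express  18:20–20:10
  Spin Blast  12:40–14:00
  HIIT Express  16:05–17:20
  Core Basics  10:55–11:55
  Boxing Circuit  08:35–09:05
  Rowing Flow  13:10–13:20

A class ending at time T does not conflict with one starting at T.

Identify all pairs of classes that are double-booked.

Rowing Flow & Spin Blast

Sorted by start: Cardio Bootcamp, Boxing Circuit, Core Basics, Spin Blast, Rowing Flow, HIIT Express, Kettlebell Express.
Boxing Circuit starts exactly when Cardio Bootcamp ends (back-to-back, no overlap); Cardio Bootcamp is clear from here.
Core Basics starts after Boxing Circuit ends; Boxing Circuit is clear from here.
Spin Blast starts after Core Basics ends; Core Basics is clear from here.
Rowing Flow starts before Spin Blast ends → Spin Blast and Rowing Flow overlap.
HIIT Express starts after Spin Blast ends; Spin Blast is clear from here.
HIIT Express starts after Rowing Flow ends; Rowing Flow is clear from here.
Kettlebell Express starts after HIIT Express ends.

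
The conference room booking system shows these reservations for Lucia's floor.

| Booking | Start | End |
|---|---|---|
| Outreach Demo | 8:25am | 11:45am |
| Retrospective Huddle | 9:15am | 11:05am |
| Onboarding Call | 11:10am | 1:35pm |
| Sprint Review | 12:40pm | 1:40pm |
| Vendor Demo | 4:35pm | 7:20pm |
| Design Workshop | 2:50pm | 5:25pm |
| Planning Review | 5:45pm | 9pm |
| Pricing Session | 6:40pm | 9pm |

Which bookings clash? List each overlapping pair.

Design Workshop & Vendor Demo, Onboarding Call & Outreach Demo, Onboarding Call & Sprint Review, Outreach Demo & Retrospective Huddle, Planning Review & Pricing Session, Planning Review & Vendor Demo, Pricing Session & Vendor Demo

Sorted by start: Outreach Demo, Retrospective Huddle, Onboarding Call, Sprint Review, Design Workshop, Vendor Demo, Planning Review, Pricing Session.
Retrospective Huddle starts before Outreach Demo ends → Outreach Demo and Retrospective Huddle overlap.
Onboarding Call starts before Outreach Demo ends → Outreach Demo and Onboarding Call overlap.
Sprint Review starts after Outreach Demo ends, so nothing later overlaps Outreach Demo either.
Onboarding Call starts after Retrospective Huddle ends, so nothing later overlaps Retrospective Huddle either.
Sprint Review starts before Onboarding Call ends → Onboarding Call and Sprint Review overlap.
Design Workshop starts after Onboarding Call ends, so nothing later overlaps Onboarding Call either.
Design Workshop starts after Sprint Review ends, so nothing later overlaps Sprint Review either.
Vendor Demo starts before Design Workshop ends → Design Workshop and Vendor Demo overlap.
Planning Review starts after Design Workshop ends, so nothing later overlaps Design Workshop either.
Planning Review starts before Vendor Demo ends → Vendor Demo and Planning Review overlap.
Pricing Session starts before Vendor Demo ends → Vendor Demo and Pricing Session overlap.
Pricing Session starts before Planning Review ends → Planning Review and Pricing Session overlap.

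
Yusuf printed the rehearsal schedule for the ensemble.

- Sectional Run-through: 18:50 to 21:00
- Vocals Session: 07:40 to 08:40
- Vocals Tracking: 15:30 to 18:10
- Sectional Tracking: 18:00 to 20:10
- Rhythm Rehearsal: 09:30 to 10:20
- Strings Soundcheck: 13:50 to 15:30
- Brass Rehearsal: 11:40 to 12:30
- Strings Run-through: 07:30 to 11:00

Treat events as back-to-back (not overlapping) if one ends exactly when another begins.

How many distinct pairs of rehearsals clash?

4

Sorted by start: Strings Run-through, Vocals Session, Rhythm Rehearsal, Brass Rehearsal, Strings Soundcheck, Vocals Tracking, Sectional Tracking, Sectional Run-through.
Vocals Session starts before Strings Run-through ends → Strings Run-through and Vocals Session overlap.
Rhythm Rehearsal starts before Strings Run-through ends → Strings Run-through and Rhythm Rehearsal overlap.
Brass Rehearsal starts after Strings Run-through ends — done with Strings Run-through.
Rhythm Rehearsal starts after Vocals Session ends — done with Vocals Session.
Brass Rehearsal starts after Rhythm Rehearsal ends — done with Rhythm Rehearsal.
Strings Soundcheck starts after Brass Rehearsal ends — done with Brass Rehearsal.
Vocals Tracking starts exactly when Strings Soundcheck ends (back-to-back, no overlap) — done with Strings Soundcheck.
Sectional Tracking starts before Vocals Tracking ends → Vocals Tracking and Sectional Tracking overlap.
Sectional Run-through starts after Vocals Tracking ends.
Sectional Run-through starts before Sectional Tracking ends → Sectional Tracking and Sectional Run-through overlap.
Overlapping pairs: Rhythm Rehearsal & Strings Run-through, Sectional Run-through & Sectional Tracking, Sectional Tracking & Vocals Tracking, Strings Run-through & Vocals Session — 4 in total.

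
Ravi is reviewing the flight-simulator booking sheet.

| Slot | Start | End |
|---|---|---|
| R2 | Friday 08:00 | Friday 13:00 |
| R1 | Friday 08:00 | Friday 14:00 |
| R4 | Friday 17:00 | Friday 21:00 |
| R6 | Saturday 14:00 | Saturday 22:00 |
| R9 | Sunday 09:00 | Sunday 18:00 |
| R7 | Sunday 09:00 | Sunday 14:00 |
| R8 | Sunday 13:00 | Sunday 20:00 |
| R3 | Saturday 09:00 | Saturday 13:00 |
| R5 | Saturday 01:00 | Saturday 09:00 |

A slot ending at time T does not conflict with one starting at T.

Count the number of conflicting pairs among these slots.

4

Sorted by start: R1, R2, R4, R5, R3, R6, R7, R9, R8.
R2 starts before R1 ends → R1 and R2 overlap.
R4 starts after R1 ends, so nothing later overlaps R1 either.
R4 starts after R2 ends, so nothing later overlaps R2 either.
R5 starts after R4 ends, so nothing later overlaps R4 either.
R3 starts exactly when R5 ends (back-to-back, no overlap), so nothing later overlaps R5 either.
R6 starts after R3 ends, so nothing later overlaps R3 either.
R7 starts after R6 ends, so nothing later overlaps R6 either.
R9 starts before R7 ends → R7 and R9 overlap.
R8 starts before R7 ends → R7 and R8 overlap.
R8 starts before R9 ends → R9 and R8 overlap.
Overlapping pairs: R1 & R2, R7 & R8, R7 & R9, R8 & R9 — 4 in total.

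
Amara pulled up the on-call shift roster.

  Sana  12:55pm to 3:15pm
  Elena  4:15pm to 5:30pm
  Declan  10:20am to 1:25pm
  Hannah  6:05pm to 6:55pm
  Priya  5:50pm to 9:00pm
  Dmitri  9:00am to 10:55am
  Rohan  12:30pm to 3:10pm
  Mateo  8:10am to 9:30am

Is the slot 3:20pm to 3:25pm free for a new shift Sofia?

Yes — the slot is free

Mateo: ends 9:30am at or before Sofia starts 3:20pm → clear.
Dmitri: ends 10:55am at or before Sofia starts 3:20pm → clear.
Declan: ends 1:25pm at or before Sofia starts 3:20pm → clear.
Rohan: ends 3:10pm at or before Sofia starts 3:20pm → clear.
Sana: ends 3:15pm at or before Sofia starts 3:20pm → clear.
Elena: starts 4:15pm at or after Sofia ends 3:25pm → clear.
Priya: starts 5:50pm at or after Sofia ends 3:25pm → clear.
Hannah: starts 6:05pm at or after Sofia ends 3:25pm → clear.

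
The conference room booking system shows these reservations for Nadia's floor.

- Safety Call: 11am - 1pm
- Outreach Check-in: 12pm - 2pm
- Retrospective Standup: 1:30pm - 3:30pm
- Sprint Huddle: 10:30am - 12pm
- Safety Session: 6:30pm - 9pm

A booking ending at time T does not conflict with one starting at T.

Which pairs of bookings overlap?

Check each pair: they overlap iff neither finishes before the other starts.
Sorted by start: Sprint Huddle, Safety Call, Outreach Check-in, Retrospective Standup, Safety Session.
Safety Call starts before Sprint Huddle ends → Sprint Huddle and Safety Call overlap.
Outreach Check-in starts exactly when Sprint Huddle ends (back-to-back, no overlap); Sprint Huddle is clear from here.
Outreach Check-in starts before Safety Call ends → Safety Call and Outreach Check-in overlap.
Retrospective Standup starts after Safety Call ends; Safety Call is clear from here.
Retrospective Standup starts before Outreach Check-in ends → Outreach Check-in and Retrospective Standup overlap.
Safety Session starts after Outreach Check-in ends.
Safety Session starts after Retrospective Standup ends.

Outreach Check-in & Retrospective Standup, Outreach Check-in & Safety Call, Safety Call & Sprint Huddle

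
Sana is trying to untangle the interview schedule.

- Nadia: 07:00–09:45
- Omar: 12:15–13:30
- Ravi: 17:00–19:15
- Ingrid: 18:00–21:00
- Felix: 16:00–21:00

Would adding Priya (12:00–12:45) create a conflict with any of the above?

Yes — it overlaps Omar

Nadia: ends 09:45 at or before Priya starts 12:00 → clear.
Omar: starts 12:15 before Priya ends 12:45, and ends 13:30 after Priya starts 12:00 → overlap.
Felix: starts 16:00 at or after Priya ends 12:45 → clear.
Ravi: starts 17:00 at or after Priya ends 12:45 → clear.
Ingrid: starts 18:00 at or after Priya ends 12:45 → clear.
Priya overlaps Omar.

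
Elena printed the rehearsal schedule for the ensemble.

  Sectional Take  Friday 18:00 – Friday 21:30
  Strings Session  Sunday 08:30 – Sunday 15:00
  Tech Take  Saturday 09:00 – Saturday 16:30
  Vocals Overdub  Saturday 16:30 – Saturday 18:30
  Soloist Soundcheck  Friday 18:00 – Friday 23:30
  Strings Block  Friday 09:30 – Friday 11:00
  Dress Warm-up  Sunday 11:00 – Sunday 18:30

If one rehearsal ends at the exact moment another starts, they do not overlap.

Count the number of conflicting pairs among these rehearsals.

2

Sorted by start: Strings Block, Soloist Soundcheck, Sectional Take, Tech Take, Vocals Overdub, Strings Session, Dress Warm-up.
Soloist Soundcheck starts after Strings Block ends, so Strings Block has no further overlaps.
Sectional Take starts before Soloist Soundcheck ends → Soloist Soundcheck and Sectional Take overlap.
Tech Take starts after Soloist Soundcheck ends, so Soloist Soundcheck has no further overlaps.
Tech Take starts after Sectional Take ends, so Sectional Take has no further overlaps.
Vocals Overdub starts exactly when Tech Take ends (back-to-back, no overlap), so Tech Take has no further overlaps.
Strings Session starts after Vocals Overdub ends, so Vocals Overdub has no further overlaps.
Dress Warm-up starts before Strings Session ends → Strings Session and Dress Warm-up overlap.
Overlapping pairs: Dress Warm-up & Strings Session, Sectional Take & Soloist Soundcheck — 2 in total.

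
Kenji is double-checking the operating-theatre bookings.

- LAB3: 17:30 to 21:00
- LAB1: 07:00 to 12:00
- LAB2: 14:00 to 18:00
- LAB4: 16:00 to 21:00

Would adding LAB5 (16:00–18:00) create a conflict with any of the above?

LAB1: ends 12:00 at or before LAB5 starts 16:00 → clear.
LAB2: starts 14:00 before LAB5 ends 18:00, and ends 18:00 after LAB5 starts 16:00 → overlap.
LAB4: starts 16:00 before LAB5 ends 18:00, and ends 21:00 after LAB5 starts 16:00 → overlap.
LAB3: starts 17:30 before LAB5 ends 18:00, and ends 21:00 after LAB5 starts 16:00 → overlap.
LAB5 overlaps LAB2, LAB3, LAB4.

Yes — it overlaps LAB2, LAB3, LAB4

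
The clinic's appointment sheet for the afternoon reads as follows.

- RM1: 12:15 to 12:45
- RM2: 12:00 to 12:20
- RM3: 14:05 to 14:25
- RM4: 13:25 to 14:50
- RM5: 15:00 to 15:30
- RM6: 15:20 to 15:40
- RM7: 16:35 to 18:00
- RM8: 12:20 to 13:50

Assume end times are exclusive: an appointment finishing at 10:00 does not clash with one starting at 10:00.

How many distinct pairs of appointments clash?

5

Sorted by start: RM2, RM1, RM8, RM4, RM3, RM5, RM6, RM7.
RM1 starts before RM2 ends → RM2 and RM1 overlap.
RM8 starts exactly when RM2 ends (back-to-back, no overlap), so nothing later overlaps RM2 either.
RM8 starts before RM1 ends → RM1 and RM8 overlap.
RM4 starts after RM1 ends, so nothing later overlaps RM1 either.
RM4 starts before RM8 ends → RM8 and RM4 overlap.
RM3 starts after RM8 ends, so nothing later overlaps RM8 either.
RM3 starts before RM4 ends → RM4 and RM3 overlap.
RM5 starts after RM4 ends, so nothing later overlaps RM4 either.
RM5 starts after RM3 ends, so nothing later overlaps RM3 either.
RM6 starts before RM5 ends → RM5 and RM6 overlap.
RM7 starts after RM5 ends.
RM7 starts after RM6 ends.
Overlapping pairs: RM1 & RM2, RM1 & RM8, RM3 & RM4, RM4 & RM8, RM5 & RM6 — 5 in total.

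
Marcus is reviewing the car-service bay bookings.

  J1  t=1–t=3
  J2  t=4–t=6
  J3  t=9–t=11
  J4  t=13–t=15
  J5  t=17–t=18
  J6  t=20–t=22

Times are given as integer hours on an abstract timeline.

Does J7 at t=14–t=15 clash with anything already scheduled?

Yes — it overlaps J4

J1: ends t=3 at or before J7 starts t=14 → clear.
J2: ends t=6 at or before J7 starts t=14 → clear.
J3: ends t=11 at or before J7 starts t=14 → clear.
J4: starts t=13 before J7 ends t=15, and ends t=15 after J7 starts t=14 → overlap.
J5: starts t=17 at or after J7 ends t=15 → clear.
J6: starts t=20 at or after J7 ends t=15 → clear.
J7 overlaps J4.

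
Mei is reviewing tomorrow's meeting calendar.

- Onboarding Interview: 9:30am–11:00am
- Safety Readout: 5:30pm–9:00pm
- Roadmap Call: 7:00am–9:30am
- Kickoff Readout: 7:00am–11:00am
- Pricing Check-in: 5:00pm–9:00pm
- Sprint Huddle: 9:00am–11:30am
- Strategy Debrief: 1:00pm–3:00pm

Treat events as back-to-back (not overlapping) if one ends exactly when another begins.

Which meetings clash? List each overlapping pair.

Sorted by start: Roadmap Call, Kickoff Readout, Sprint Huddle, Onboarding Interview, Strategy Debrief, Pricing Check-in, Safety Readout.
Kickoff Readout starts before Roadmap Call ends → Roadmap Call and Kickoff Readout overlap.
Sprint Huddle starts before Roadmap Call ends → Roadmap Call and Sprint Huddle overlap.
Onboarding Interview starts exactly when Roadmap Call ends (back-to-back, no overlap), so Roadmap Call has no further overlaps.
Sprint Huddle starts before Kickoff Readout ends → Kickoff Readout and Sprint Huddle overlap.
Onboarding Interview starts before Kickoff Readout ends → Kickoff Readout and Onboarding Interview overlap.
Strategy Debrief starts after Kickoff Readout ends, so Kickoff Readout has no further overlaps.
Onboarding Interview starts before Sprint Huddle ends → Sprint Huddle and Onboarding Interview overlap.
Strategy Debrief starts after Sprint Huddle ends, so Sprint Huddle has no further overlaps.
Strategy Debrief starts after Onboarding Interview ends, so Onboarding Interview has no further overlaps.
Pricing Check-in starts after Strategy Debrief ends, so Strategy Debrief has no further overlaps.
Safety Readout starts before Pricing Check-in ends → Pricing Check-in and Safety Readout overlap.

Kickoff Readout & Onboarding Interview, Kickoff Readout & Roadmap Call, Kickoff Readout & Sprint Huddle, Onboarding Interview & Sprint Huddle, Pricing Check-in & Safety Readout, Roadmap Call & Sprint Huddle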